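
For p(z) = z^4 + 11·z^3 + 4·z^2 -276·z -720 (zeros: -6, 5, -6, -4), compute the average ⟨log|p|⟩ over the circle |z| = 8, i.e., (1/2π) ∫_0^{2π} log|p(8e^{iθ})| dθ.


Zeros: -6, -6, -4, 5; r = 8.
Inside |z| < r: -6, -6, -4, 5. Outside (|z| ≥ r): ∅.
p(0) = -720, so log|p(0)| = log(720) = 6.5793.
Apply Jensen: I(r) = log|p(0)| + Σ_k log(r/|z_k|), summed over zeros inside |z| < r.
  log(r/|z_k|) for z_k = -6: log(8/6) = 0.2877
  log(r/|z_k|) for z_k = 5: log(8/5) = 0.4700
  log(r/|z_k|) for z_k = -6: log(8/6) = 0.2877
  log(r/|z_k|) for z_k = -4: log(8/4) = 0.6931
Sum over inside zeros: 1.7385.
I(r) = log|p(0)| + (inside sum) = 6.5793 + 1.7385 = 8.3178.
Closed form (all zeros inside, monic): I(r) = n·log(r) = 4·log(8) = 8.3178. ✓

I(r) ≈ 8.3178.


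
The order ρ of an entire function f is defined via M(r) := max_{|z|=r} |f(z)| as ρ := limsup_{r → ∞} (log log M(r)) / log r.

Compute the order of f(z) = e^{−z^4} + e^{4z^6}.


Each summand is entire of order 4 and 6 respectively (as in the single-exponential case). The order of a sum is at most the max of the orders, so ρ ≤ 6. For the lower bound: on |z|=r choose arg z so that 4z^6 is real positive; then |e^{4z^6}| = e^{4r^6} while |e^{-1z^4}| ≤ e^{1r^4} = o(e^{4r^6}). So |f| ≥ e^{4r^6}(1 − o(1)) and ρ ≥ 6. Hence ρ = max(4, 6) = 6.
Therefore ρ = 6.

Order ρ = 6.


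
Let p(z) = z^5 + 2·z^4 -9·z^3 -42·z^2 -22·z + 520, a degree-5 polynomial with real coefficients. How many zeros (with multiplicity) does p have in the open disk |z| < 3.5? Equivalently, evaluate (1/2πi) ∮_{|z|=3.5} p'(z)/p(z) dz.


The zeros of p are: (-2 + 3i), (-2 - 3i), -4, (3 + 1i), (3 - 1i).
Their magnitudes are: 3.606, 3.606, 4, 3.162, 3.162.
Zeros with |z| < R = 3.5: (3 + 1i), (3 - 1i).
Count = 2.
By the argument principle, (1/2πi) ∮_{|z|=R} p'(z)/p(z) dz equals exactly this count.

Number of zeros inside |z| < 3.5: 2.


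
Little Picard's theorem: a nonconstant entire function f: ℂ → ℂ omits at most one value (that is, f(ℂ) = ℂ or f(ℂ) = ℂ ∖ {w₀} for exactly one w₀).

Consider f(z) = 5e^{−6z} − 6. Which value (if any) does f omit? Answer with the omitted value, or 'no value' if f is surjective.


Little Picard bounds the complement of f(ℂ) to at most one point.
e^{−6z} is never zero on ℂ, so 5·e^{−6z} takes every value in ℂ ∖ {0}. Adding -6 shifts the range to ℂ ∖ {-6}. Thus f omits exactly the value -6.

Omitted value: -6.


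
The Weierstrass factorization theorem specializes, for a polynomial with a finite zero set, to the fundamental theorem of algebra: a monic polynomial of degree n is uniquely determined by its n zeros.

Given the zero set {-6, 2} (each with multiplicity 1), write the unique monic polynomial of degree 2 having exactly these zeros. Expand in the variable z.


The polynomial is p(z) = ∏_{α ∈ S} (z − α), where S = {-6, 2}.
Expanding the product yields: p(z) = z^2 + 4·z -12.
The resulting polynomial has degree 2 and real coefficients as required.

p(z) = z^2 + 4·z -12.


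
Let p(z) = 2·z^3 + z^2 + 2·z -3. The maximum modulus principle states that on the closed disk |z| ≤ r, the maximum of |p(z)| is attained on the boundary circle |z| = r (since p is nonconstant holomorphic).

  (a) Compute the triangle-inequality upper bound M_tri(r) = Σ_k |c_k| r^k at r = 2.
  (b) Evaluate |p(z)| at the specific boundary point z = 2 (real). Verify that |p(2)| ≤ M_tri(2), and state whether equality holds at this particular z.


Coefficients: c_0 = -3, c_1 = 2, c_2 = 1, c_3 = 2. Radius r = 2.
Part (a). Triangle bound: M_tri(r) = Σ_k |c_k| r^k
  = |-3|·2^0 + |2|·2^1 + |1|·2^2 + |2|·2^3
  = 3 + 4 + 4 + 16 = 27.
This bounds M(r) := max_{|z|=r} |p(z)| from above; equality holds iff all terms c_k z^k can be made to align in phase at a single z on |z|=r.
Part (b). At z = 2 (real, on the circle |z| = r):
  p(2) = (-3)·2^0 + (2)·2^1 + (1)·2^2 + (2)·2^3 = 21.
  |p(2)| = 21.
Check: |p(2)| = 21 ≤ 27 = M_tri(2). ✓ Equality does not hold at z = 2 (the coefficients have mixed signs, so the terms do not all align in phase there).

M_tri(2) = 27; |p(2)| = 21; equality at z=2: no.


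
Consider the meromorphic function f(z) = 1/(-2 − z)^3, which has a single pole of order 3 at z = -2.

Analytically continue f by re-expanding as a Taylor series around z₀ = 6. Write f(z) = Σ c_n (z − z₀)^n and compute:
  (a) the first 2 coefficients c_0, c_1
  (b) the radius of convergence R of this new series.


Let w = z − z₀, so z = z₀ + w.
Then -2 − z = -2 − (z₀ + w) = (-2 − z₀) − w = -8 − w.
f(z) = 1/(-8 − w)^3 = (1/(-8)^3) · (1 − w/(-8))^{−3}.
By the binomial series (1−u)^{−3} = Σ_{n≥0} C(n+2, 2) u^n for |u|<1, with u = w/(-8):
  c_n = C(n+2, 2) / (-8)^(n+3).
  c_0 = 1/(-8)^3 = -1/512.
  c_1 = 3/(-8)^4 = 3/4096.
The series is valid for |w/d| < 1, i.e. |z − z₀| < |d|.
Radius of convergence: R = |-2 − z₀| = |-8| = 8 (distance from z₀ to the singularity z = -2).

c_0 = -1/512, c_1 = 3/4096; R = 8.


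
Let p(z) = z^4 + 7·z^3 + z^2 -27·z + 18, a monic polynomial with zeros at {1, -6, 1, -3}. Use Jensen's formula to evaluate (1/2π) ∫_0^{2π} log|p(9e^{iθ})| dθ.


Zeros: -6, -3, 1, 1; r = 9.
Inside |z| < r: -6, -3, 1, 1. Outside (|z| ≥ r): ∅.
p(0) = 18, so log|p(0)| = log(18) = 2.8904.
Apply Jensen: I(r) = log|p(0)| + Σ_k log(r/|z_k|), summed over zeros inside |z| < r.
  log(r/|z_k|) for z_k = 1: log(9/1) = 2.1972
  log(r/|z_k|) for z_k = -6: log(9/6) = 0.4055
  log(r/|z_k|) for z_k = 1: log(9/1) = 2.1972
  log(r/|z_k|) for z_k = -3: log(9/3) = 1.0986
Sum over inside zeros: 5.8985.
I(r) = log|p(0)| + (inside sum) = 2.8904 + 5.8985 = 8.7889.
Closed form (all zeros inside, monic): I(r) = n·log(r) = 4·log(9) = 8.7889. ✓

I(r) ≈ 8.7889.


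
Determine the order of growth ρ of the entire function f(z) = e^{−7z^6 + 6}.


|e^{−7z^6 + 6}| = e^{Re(-7·z^6) + 6} ≤ e^{7|z|^6 + 6} = e^{7r^6 + 6} on |z| = r, so ρ ≤ 6. Choosing z on |z|=r so that -7·z^6 is real positive (always possible by picking arg z appropriately) gives |f(z)| = e^{7r^6 + 6}, matching the bound. The additive constant 6 does not affect log log M(r) ~ 6·log r. Hence ρ = 6.
Therefore ρ = 6.

Order ρ = 6.


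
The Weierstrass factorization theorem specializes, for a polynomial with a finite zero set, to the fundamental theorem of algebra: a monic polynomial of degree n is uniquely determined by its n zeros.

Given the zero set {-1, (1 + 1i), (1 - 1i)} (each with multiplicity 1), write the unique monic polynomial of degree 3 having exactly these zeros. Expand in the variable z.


The polynomial is p(z) = ∏_{α ∈ S} (z − α), where S = {-1, (1 + 1i), (1 - 1i)}.
Expanding the product yields: p(z) = z^3 -z^2 + 2.
Note conjugate pairs combine to real quadratics: (z − (1+1i))(z − (1−1i)) = z² − 2z + 2.
The resulting polynomial has degree 3 and real coefficients as required.

p(z) = z^3 -z^2 + 2.


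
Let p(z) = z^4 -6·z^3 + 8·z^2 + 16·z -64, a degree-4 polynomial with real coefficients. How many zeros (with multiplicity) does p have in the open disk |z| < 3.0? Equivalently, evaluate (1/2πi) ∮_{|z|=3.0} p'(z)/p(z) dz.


The zeros of p are: 4, (2 + 2i), (2 - 2i), -2.
Their magnitudes are: 4, 2.828, 2.828, 2.
Zeros with |z| < R = 3.0: (2 + 2i), (2 - 2i), -2.
Count = 3.
By the argument principle, (1/2πi) ∮_{|z|=R} p'(z)/p(z) dz equals exactly this count.

Number of zeros inside |z| < 3.0: 3.


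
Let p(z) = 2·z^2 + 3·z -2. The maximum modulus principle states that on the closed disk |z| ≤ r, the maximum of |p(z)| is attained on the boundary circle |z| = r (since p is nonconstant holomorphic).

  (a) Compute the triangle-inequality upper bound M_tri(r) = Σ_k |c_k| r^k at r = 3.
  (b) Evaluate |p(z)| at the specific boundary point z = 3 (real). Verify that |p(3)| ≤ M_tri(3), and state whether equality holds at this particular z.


Coefficients: c_0 = -2, c_1 = 3, c_2 = 2. Radius r = 3.
Part (a). Triangle bound: M_tri(r) = Σ_k |c_k| r^k
  = |-2|·3^0 + |3|·3^1 + |2|·3^2
  = 2 + 9 + 18 = 29.
This bounds M(r) := max_{|z|=r} |p(z)| from above; equality holds iff all terms c_k z^k can be made to align in phase at a single z on |z|=r.
Part (b). At z = 3 (real, on the circle |z| = r):
  p(3) = (-2)·3^0 + (3)·3^1 + (2)·3^2 = 25.
  |p(3)| = 25.
Check: |p(3)| = 25 ≤ 29 = M_tri(3). ✓ Equality does not hold at z = 3 (the coefficients have mixed signs, so the terms do not all align in phase there).

M_tri(3) = 29; |p(3)| = 25; equality at z=3: no.


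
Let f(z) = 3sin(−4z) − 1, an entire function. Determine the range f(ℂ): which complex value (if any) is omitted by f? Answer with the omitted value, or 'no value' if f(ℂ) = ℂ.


Little Picard bounds the complement of f(ℂ) to at most one point.
sin is entire and surjective onto ℂ: for every w ∈ ℂ, sin(ζ) = w has a solution ζ ∈ ℂ (e.g., via the complex inverse arcsin). With ζ = −4z this gives z = ζ/(-4). Then 3·sin(−4z) takes every value in 3·ℂ = ℂ, and adding -1 is a bijection of ℂ. So f is surjective and omits no value. (Note: only on the real line is sin bounded by [−1, 1].)

Omitted value: no value.


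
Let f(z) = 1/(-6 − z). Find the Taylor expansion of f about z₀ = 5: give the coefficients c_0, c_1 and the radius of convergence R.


Let w = z − z₀, so z = z₀ + w.
Then -6 − z = -6 − (z₀ + w) = (-6 − z₀) − w = -11 − w.
f(z) = 1/(-11 − w) = (1/(-11)) · 1/(1 − w/(-11)) = Σ_{n≥0} w^n / (-11)^(n+1).
So c_n = 1/(-11)^(n+1):
  c_0 = 1/(-11)^1 = -1/11.
  c_1 = 1/(-11)^2 = 1/121.
The series is valid for |w/d| < 1, i.e. |z − z₀| < |d|.
Radius of convergence: R = |-6 − z₀| = |-11| = 11 (distance from z₀ to the singularity z = -6).

c_0 = -1/11, c_1 = 1/121; R = 11.


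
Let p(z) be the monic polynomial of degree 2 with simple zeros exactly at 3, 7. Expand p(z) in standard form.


The polynomial is p(z) = ∏_{α ∈ S} (z − α), where S = {3, 7}.
Expanding the product yields: p(z) = z^2 -10·z + 21.
The resulting polynomial has degree 2 and real coefficients as required.

p(z) = z^2 -10·z + 21.


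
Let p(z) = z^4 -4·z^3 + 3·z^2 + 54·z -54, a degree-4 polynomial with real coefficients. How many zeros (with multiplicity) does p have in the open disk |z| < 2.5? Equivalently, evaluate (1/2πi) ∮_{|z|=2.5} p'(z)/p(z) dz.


The zeros of p are: 1, (3 + 3i), (3 - 3i), -3.
Their magnitudes are: 1, 4.243, 4.243, 3.
Zeros with |z| < R = 2.5: 1.
Count = 1.
By the argument principle, (1/2πi) ∮_{|z|=R} p'(z)/p(z) dz equals exactly this count.

Number of zeros inside |z| < 2.5: 1.


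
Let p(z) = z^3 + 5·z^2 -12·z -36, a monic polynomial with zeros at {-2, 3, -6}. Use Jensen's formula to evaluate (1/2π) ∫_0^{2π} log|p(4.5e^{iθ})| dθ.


Zeros: -6, -2, 3; r = 4.5.
Inside |z| < r: -2, 3. Outside (|z| ≥ r): -6.
p(0) = -36, so log|p(0)| = log(36) = 3.5835.
Apply Jensen: I(r) = log|p(0)| + Σ_k log(r/|z_k|), summed over zeros inside |z| < r.
  log(r/|z_k|) for z_k = -2: log(4.5/2) = 0.8109
  log(r/|z_k|) for z_k = 3: log(4.5/3) = 0.4055
  Outside zeros (-6) contribute nothing to the Jensen sum.
Sum over inside zeros: 1.2164.
I(r) = log|p(0)| + (inside sum) = 3.5835 + 1.2164 = 4.7999.
Note: since some zeros are outside |z| ≤ r, the simplified n·log(r) form does NOT apply — only the inside zeros contribute.

I(r) ≈ 4.7999.


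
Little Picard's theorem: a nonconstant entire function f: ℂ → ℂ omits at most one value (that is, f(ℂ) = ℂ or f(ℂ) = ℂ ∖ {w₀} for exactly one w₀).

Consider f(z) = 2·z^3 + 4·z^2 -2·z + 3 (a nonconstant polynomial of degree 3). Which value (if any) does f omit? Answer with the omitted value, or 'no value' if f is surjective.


Little Picard bounds the complement of f(ℂ) to at most one point.
For every w ∈ ℂ, the equation p(z) − w = 0 is a nonconstant polynomial in z and hence has at least one root by the fundamental theorem of algebra. So p is surjective onto ℂ, omitting no value.

Omitted value: no value.


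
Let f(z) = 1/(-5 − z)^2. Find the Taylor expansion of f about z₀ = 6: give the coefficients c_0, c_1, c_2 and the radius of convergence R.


Let w = z − z₀, so z = z₀ + w.
Then -5 − z = -5 − (z₀ + w) = (-5 − z₀) − w = -11 − w.
f(z) = 1/(-11 − w)^2 = (1/(-11)^2) · (1 − w/(-11))^{−2}.
By the binomial series (1−u)^{−2} = Σ_{n≥0} C(n+1, 1) u^n for |u|<1, with u = w/(-11):
  c_n = C(n+1, 1) / (-11)^(n+2).
  c_0 = 1/(-11)^2 = 1/121.
  c_1 = 2/(-11)^3 = -2/1331.
  c_2 = 3/(-11)^4 = 3/14641.
The series is valid for |w/d| < 1, i.e. |z − z₀| < |d|.
Radius of convergence: R = |-5 − z₀| = |-11| = 11 (distance from z₀ to the singularity z = -5).

c_0 = 1/121, c_1 = -2/1331, c_2 = 3/14641; R = 11.


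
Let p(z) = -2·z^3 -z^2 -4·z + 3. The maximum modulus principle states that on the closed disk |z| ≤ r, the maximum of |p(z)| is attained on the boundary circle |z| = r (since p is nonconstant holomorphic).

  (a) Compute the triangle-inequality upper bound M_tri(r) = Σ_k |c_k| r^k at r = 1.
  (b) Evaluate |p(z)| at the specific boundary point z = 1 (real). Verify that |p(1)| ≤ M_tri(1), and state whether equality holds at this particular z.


Coefficients: c_0 = 3, c_1 = -4, c_2 = -1, c_3 = -2. Radius r = 1.
Part (a). Triangle bound: M_tri(r) = Σ_k |c_k| r^k
  = |3|·1^0 + |-4|·1^1 + |-1|·1^2 + |-2|·1^3
  = 3 + 4 + 1 + 2 = 10.
This bounds M(r) := max_{|z|=r} |p(z)| from above; equality holds iff all terms c_k z^k can be made to align in phase at a single z on |z|=r.
Part (b). At z = 1 (real, on the circle |z| = r):
  p(1) = (3)·1^0 + (-4)·1^1 + (-1)·1^2 + (-2)·1^3 = -4.
  |p(1)| = 4.
Check: |p(1)| = 4 ≤ 10 = M_tri(1). ✓ Equality does not hold at z = 1 (the coefficients have mixed signs, so the terms do not all align in phase there).

M_tri(1) = 10; |p(1)| = 4; equality at z=1: no.


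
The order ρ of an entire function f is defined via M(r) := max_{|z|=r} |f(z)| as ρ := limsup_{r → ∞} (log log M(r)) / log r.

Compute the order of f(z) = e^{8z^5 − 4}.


|e^{8z^5 − 4}| = e^{Re(8·z^5) + -4} ≤ e^{8|z|^5 + -4} = e^{8r^5 + -4} on |z| = r, so ρ ≤ 5. Choosing z on |z|=r so that 8·z^5 is real positive (always possible by picking arg z appropriately) gives |f(z)| = e^{8r^5 + -4}, matching the bound. The additive constant -4 does not affect log log M(r) ~ 5·log r. Hence ρ = 5.
Therefore ρ = 5.

Order ρ = 5.


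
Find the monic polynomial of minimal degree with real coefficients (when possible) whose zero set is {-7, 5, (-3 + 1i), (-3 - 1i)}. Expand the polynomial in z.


The polynomial is p(z) = ∏_{α ∈ S} (z − α), where S = {-7, 5, (-3 + 1i), (-3 - 1i)}.
Expanding the product yields: p(z) = z^4 + 8·z^3 -13·z^2 -190·z -350.
Note conjugate pairs combine to real quadratics: (z − (-3+1i))(z − (-3−1i)) = z² + 6z + 10.
The resulting polynomial has degree 4 and real coefficients as required.

p(z) = z^4 + 8·z^3 -13·z^2 -190·z -350.


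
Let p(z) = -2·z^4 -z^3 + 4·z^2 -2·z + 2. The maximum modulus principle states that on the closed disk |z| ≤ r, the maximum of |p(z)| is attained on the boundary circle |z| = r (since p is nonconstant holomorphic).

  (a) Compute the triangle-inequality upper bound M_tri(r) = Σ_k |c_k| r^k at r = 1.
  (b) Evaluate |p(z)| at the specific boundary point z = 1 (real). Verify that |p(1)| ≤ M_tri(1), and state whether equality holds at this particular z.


Coefficients: c_0 = 2, c_1 = -2, c_2 = 4, c_3 = -1, c_4 = -2. Radius r = 1.
Part (a). Triangle bound: M_tri(r) = Σ_k |c_k| r^k
  = |2|·1^0 + |-2|·1^1 + |4|·1^2 + |-1|·1^3 + |-2|·1^4
  = 2 + 2 + 4 + 1 + 2 = 11.
This bounds M(r) := max_{|z|=r} |p(z)| from above; equality holds iff all terms c_k z^k can be made to align in phase at a single z on |z|=r.
Part (b). At z = 1 (real, on the circle |z| = r):
  p(1) = (2)·1^0 + (-2)·1^1 + (4)·1^2 + (-1)·1^3 + (-2)·1^4 = 1.
  |p(1)| = 1.
Check: |p(1)| = 1 ≤ 11 = M_tri(1). ✓ Equality does not hold at z = 1 (the coefficients have mixed signs, so the terms do not all align in phase there).

M_tri(1) = 11; |p(1)| = 1; equality at z=1: no.


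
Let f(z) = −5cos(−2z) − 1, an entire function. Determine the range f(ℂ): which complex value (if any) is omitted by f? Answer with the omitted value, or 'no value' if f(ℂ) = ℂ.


Little Picard bounds the complement of f(ℂ) to at most one point.
cos is entire and surjective onto ℂ: for every w ∈ ℂ, cos(ζ) = w has a solution ζ ∈ ℂ (e.g., via the complex inverse arccos). With ζ = −2z this gives z = ζ/(-2). Then -5·cos(−2z) takes every value in -5·ℂ = ℂ, and adding -1 is a bijection of ℂ. So f is surjective and omits no value. (Note: only on the real line is cos bounded by [−1, 1].)

Omitted value: no value.


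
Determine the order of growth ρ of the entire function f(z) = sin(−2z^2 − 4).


Write sin(w) = (e^{iw} ± e^{−iw})/(2 or 2i), so |sin(w)| ≤ e^{|w|}. With w = −2z^2 − 4, |w| ≤ 2r^2 + 4 on |z|=r, giving M(r) ≤ e^{2r^2 + 4} and ρ ≤ 2. For the lower bound, choose z on |z|=r with -2z^2 purely imaginary of modulus 2r^2; then |sin(−2z^2 − 4)| grows like e^{2r^2}/2, so ρ ≥ 2. Hence ρ = 2.
Therefore ρ = 2.

Order ρ = 2.


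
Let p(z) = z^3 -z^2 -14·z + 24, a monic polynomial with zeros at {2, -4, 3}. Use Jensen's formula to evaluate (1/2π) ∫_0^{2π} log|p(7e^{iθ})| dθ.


Zeros: -4, 2, 3; r = 7.
Inside |z| < r: -4, 2, 3. Outside (|z| ≥ r): ∅.
p(0) = 24, so log|p(0)| = log(24) = 3.1781.
Apply Jensen: I(r) = log|p(0)| + Σ_k log(r/|z_k|), summed over zeros inside |z| < r.
  log(r/|z_k|) for z_k = 2: log(7/2) = 1.2528
  log(r/|z_k|) for z_k = -4: log(7/4) = 0.5596
  log(r/|z_k|) for z_k = 3: log(7/3) = 0.8473
Sum over inside zeros: 2.6597.
I(r) = log|p(0)| + (inside sum) = 3.1781 + 2.6597 = 5.8377.
Closed form (all zeros inside, monic): I(r) = n·log(r) = 3·log(7) = 5.8377. ✓

I(r) ≈ 5.8377.


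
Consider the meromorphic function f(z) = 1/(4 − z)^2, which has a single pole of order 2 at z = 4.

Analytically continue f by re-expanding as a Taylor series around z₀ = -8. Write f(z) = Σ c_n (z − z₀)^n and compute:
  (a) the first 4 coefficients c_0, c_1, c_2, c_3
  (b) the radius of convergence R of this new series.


Let w = z − z₀, so z = z₀ + w.
Then 4 − z = 4 − (z₀ + w) = (4 − z₀) − w = 12 − w.
f(z) = 1/(12 − w)^2 = (1/(12)^2) · (1 − w/(12))^{−2}.
By the binomial series (1−u)^{−2} = Σ_{n≥0} C(n+1, 1) u^n for |u|<1, with u = w/(12):
  c_n = C(n+1, 1) / (12)^(n+2).
  c_0 = 1/(12)^2 = 1/144.
  c_1 = 2/(12)^3 = 1/864.
  c_2 = 3/(12)^4 = 1/6912.
  c_3 = 4/(12)^5 = 1/62208.
The series is valid for |w/d| < 1, i.e. |z − z₀| < |d|.
Radius of convergence: R = |4 − z₀| = |12| = 12 (distance from z₀ to the singularity z = 4).

c_0 = 1/144, c_1 = 1/864, c_2 = 1/6912, c_3 = 1/62208; R = 12.


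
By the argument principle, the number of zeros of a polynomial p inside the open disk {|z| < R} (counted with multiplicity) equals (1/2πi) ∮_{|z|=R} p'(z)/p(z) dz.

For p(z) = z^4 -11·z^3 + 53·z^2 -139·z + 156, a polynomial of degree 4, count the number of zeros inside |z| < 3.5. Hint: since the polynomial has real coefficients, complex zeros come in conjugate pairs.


The zeros of p are: 3, 4, (2 + 3i), (2 - 3i).
Their magnitudes are: 3, 4, 3.606, 3.606.
Zeros with |z| < R = 3.5: 3.
Count = 1.
By the argument principle, (1/2πi) ∮_{|z|=R} p'(z)/p(z) dz equals exactly this count.

Number of zeros inside |z| < 3.5: 1.


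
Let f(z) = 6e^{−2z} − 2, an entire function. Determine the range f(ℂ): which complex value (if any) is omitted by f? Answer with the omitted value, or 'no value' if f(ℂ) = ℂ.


Little Picard bounds the complement of f(ℂ) to at most one point.
e^{−2z} is never zero on ℂ, so 6·e^{−2z} takes every value in ℂ ∖ {0}. Adding -2 shifts the range to ℂ ∖ {-2}. Thus f omits exactly the value -2.

Omitted value: -2.


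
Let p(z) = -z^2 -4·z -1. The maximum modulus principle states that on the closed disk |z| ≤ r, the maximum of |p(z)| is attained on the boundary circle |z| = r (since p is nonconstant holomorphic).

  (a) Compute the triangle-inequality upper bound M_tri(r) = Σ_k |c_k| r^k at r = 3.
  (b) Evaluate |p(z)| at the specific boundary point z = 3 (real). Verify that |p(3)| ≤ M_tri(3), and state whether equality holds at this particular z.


Coefficients: c_0 = -1, c_1 = -4, c_2 = -1. Radius r = 3.
Part (a). Triangle bound: M_tri(r) = Σ_k |c_k| r^k
  = |-1|·3^0 + |-4|·3^1 + |-1|·3^2
  = 1 + 12 + 9 = 22.
This bounds M(r) := max_{|z|=r} |p(z)| from above; equality holds iff all terms c_k z^k can be made to align in phase at a single z on |z|=r.
Part (b). At z = 3 (real, on the circle |z| = r):
  p(3) = (-1)·3^0 + (-4)·3^1 + (-1)·3^2 = -22.
  |p(3)| = 22.
Since all nonzero coefficients share the same sign, |p(3)| = 22 = M_tri(3); the triangle bound is attained at z = 3, so in fact M(r) = 22.

M_tri(3) = 22; |p(3)| = 22; equality at z=3: yes.


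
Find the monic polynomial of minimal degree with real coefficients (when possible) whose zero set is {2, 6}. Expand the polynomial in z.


The polynomial is p(z) = ∏_{α ∈ S} (z − α), where S = {2, 6}.
Expanding the product yields: p(z) = z^2 -8·z + 12.
The resulting polynomial has degree 2 and real coefficients as required.

p(z) = z^2 -8·z + 12.


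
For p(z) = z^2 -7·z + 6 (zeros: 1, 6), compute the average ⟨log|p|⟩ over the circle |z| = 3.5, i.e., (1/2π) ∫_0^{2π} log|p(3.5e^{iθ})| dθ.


Zeros: 1, 6; r = 3.5.
Inside |z| < r: 1. Outside (|z| ≥ r): 6.
p(0) = 6, so log|p(0)| = log(6) = 1.7918.
Apply Jensen: I(r) = log|p(0)| + Σ_k log(r/|z_k|), summed over zeros inside |z| < r.
  log(r/|z_k|) for z_k = 1: log(3.5/1) = 1.2528
  Outside zeros (6) contribute nothing to the Jensen sum.
Sum over inside zeros: 1.2528.
I(r) = log|p(0)| + (inside sum) = 1.7918 + 1.2528 = 3.0445.
Note: since some zeros are outside |z| ≤ r, the simplified n·log(r) form does NOT apply — only the inside zeros contribute.

I(r) ≈ 3.0445.


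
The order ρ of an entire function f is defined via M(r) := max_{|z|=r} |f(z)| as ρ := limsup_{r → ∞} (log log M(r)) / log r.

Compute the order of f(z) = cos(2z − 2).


cos(w) is a linear combination of e^{iw} and e^{−iw} (or e^w, e^{−w} in the hyperbolic case), so |cos(w)| ≤ e^{|w|}. With w = 2z − 2, |w| ≤ 2|z| + 2 = 2r + 2 on |z| = r, giving M(r) ≤ e^{2r + 2}, so ρ ≤ 1. On a suitable ray (z = it for sin/cos; z = t for sinh/cosh, t real → ∞), |cos(2z − 2)| grows like e^{2|t|}/2, so ρ ≥ 1. Hence ρ = 1.
Therefore ρ = 1.

Order ρ = 1.


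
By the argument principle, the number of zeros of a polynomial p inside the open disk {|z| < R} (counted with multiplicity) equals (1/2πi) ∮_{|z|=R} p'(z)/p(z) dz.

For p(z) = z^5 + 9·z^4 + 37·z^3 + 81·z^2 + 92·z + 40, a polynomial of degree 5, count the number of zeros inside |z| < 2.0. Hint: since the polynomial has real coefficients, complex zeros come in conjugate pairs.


The zeros of p are: (-2 + 2i), (-2 - 2i), -1, (-2 + 1i), (-2 - 1i).
Their magnitudes are: 2.828, 2.828, 1, 2.236, 2.236.
Zeros with |z| < R = 2.0: -1.
Count = 1.
By the argument principle, (1/2πi) ∮_{|z|=R} p'(z)/p(z) dz equals exactly this count.

Number of zeros inside |z| < 2.0: 1.


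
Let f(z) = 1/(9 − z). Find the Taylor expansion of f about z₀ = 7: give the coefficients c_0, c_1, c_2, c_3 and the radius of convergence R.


Let w = z − z₀, so z = z₀ + w.
Then 9 − z = 9 − (z₀ + w) = (9 − z₀) − w = 2 − w.
f(z) = 1/(2 − w) = (1/(2)) · 1/(1 − w/(2)) = Σ_{n≥0} w^n / (2)^(n+1).
So c_n = 1/(2)^(n+1):
  c_0 = 1/(2)^1 = 1/2.
  c_1 = 1/(2)^2 = 1/4.
  c_2 = 1/(2)^3 = 1/8.
  c_3 = 1/(2)^4 = 1/16.
The series is valid for |w/d| < 1, i.e. |z − z₀| < |d|.
Radius of convergence: R = |9 − z₀| = |2| = 2 (distance from z₀ to the singularity z = 9).

c_0 = 1/2, c_1 = 1/4, c_2 = 1/8, c_3 = 1/16; R = 2.


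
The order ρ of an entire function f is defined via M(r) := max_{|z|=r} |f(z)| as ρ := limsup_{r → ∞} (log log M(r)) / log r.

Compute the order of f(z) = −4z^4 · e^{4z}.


M(r) = max_{|z|=r} |-4|·|z|^4·|e^{4z}| = 4·r^4 · e^{4r^1} (the factors attain their maxima compatibly on |z|=r). Then log M(r) = log 4 + 4·log r + 4r^1, dominated by the last term, so log log M(r) ~ 1·log r. The polynomial factor -4z^4 contributes only a log r term and does not affect the order. ρ = 1.
Therefore ρ = 1.

Order ρ = 1.


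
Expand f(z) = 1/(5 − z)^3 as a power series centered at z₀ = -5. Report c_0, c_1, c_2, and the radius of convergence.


Let w = z − z₀, so z = z₀ + w.
Then 5 − z = 5 − (z₀ + w) = (5 − z₀) − w = 10 − w.
f(z) = 1/(10 − w)^3 = (1/(10)^3) · (1 − w/(10))^{−3}.
By the binomial series (1−u)^{−3} = Σ_{n≥0} C(n+2, 2) u^n for |u|<1, with u = w/(10):
  c_n = C(n+2, 2) / (10)^(n+3).
  c_0 = 1/(10)^3 = 1/1000.
  c_1 = 3/(10)^4 = 3/10000.
  c_2 = 6/(10)^5 = 3/50000.
The series is valid for |w/d| < 1, i.e. |z − z₀| < |d|.
Radius of convergence: R = |5 − z₀| = |10| = 10 (distance from z₀ to the singularity z = 5).

c_0 = 1/1000, c_1 = 3/10000, c_2 = 3/50000; R = 10.


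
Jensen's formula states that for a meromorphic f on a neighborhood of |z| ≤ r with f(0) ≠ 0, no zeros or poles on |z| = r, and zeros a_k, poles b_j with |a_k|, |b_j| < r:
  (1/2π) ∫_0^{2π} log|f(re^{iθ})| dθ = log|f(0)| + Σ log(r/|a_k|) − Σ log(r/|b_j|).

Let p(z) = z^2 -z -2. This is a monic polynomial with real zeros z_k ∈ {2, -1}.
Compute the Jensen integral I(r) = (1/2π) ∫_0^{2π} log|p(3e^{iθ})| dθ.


Zeros: -1, 2; r = 3.
Inside |z| < r: -1, 2. Outside (|z| ≥ r): ∅.
p(0) = -2, so log|p(0)| = log(2) = 0.6931.
Apply Jensen: I(r) = log|p(0)| + Σ_k log(r/|z_k|), summed over zeros inside |z| < r.
  log(r/|z_k|) for z_k = 2: log(3/2) = 0.4055
  log(r/|z_k|) for z_k = -1: log(3/1) = 1.0986
Sum over inside zeros: 1.5041.
I(r) = log|p(0)| + (inside sum) = 0.6931 + 1.5041 = 2.1972.
Closed form (all zeros inside, monic): I(r) = n·log(r) = 2·log(3) = 2.1972. ✓

I(r) ≈ 2.1972.


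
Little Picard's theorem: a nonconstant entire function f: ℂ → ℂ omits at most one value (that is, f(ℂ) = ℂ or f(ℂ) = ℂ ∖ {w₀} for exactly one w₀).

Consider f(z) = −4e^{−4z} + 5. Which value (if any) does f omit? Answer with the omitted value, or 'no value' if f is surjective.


Little Picard bounds the complement of f(ℂ) to at most one point.
e^{−4z} is never zero on ℂ, so -4·e^{−4z} takes every value in ℂ ∖ {0}. Adding 5 shifts the range to ℂ ∖ {5}. Thus f omits exactly the value 5.

Omitted value: 5.


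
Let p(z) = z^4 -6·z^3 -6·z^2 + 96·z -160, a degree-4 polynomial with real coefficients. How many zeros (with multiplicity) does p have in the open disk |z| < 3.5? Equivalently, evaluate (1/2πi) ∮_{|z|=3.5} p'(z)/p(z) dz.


The zeros of p are: -4, (3 + 1i), (3 - 1i), 4.
Their magnitudes are: 4, 3.162, 3.162, 4.
Zeros with |z| < R = 3.5: (3 + 1i), (3 - 1i).
Count = 2.
By the argument principle, (1/2πi) ∮_{|z|=R} p'(z)/p(z) dz equals exactly this count.

Number of zeros inside |z| < 3.5: 2.


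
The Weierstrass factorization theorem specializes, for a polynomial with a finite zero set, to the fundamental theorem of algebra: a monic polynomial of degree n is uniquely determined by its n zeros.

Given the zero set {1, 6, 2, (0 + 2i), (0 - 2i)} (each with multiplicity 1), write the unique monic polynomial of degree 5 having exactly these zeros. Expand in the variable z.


The polynomial is p(z) = ∏_{α ∈ S} (z − α), where S = {1, 6, 2, (0 + 2i), (0 - 2i)}.
Expanding the product yields: p(z) = z^5 -9·z^4 + 24·z^3 -48·z^2 + 80·z -48.
Note conjugate pairs combine to real quadratics: (z − (0+2i))(z − (0−2i)) = z² + 4.
The resulting polynomial has degree 5 and real coefficients as required.

p(z) = z^5 -9·z^4 + 24·z^3 -48·z^2 + 80·z -48.


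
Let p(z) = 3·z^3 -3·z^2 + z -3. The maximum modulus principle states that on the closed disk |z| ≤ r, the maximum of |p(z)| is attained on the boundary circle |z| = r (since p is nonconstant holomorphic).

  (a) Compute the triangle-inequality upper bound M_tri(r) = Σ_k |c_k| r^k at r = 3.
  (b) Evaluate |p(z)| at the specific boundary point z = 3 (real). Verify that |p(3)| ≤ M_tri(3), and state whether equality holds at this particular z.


Coefficients: c_0 = -3, c_1 = 1, c_2 = -3, c_3 = 3. Radius r = 3.
Part (a). Triangle bound: M_tri(r) = Σ_k |c_k| r^k
  = |-3|·3^0 + |1|·3^1 + |-3|·3^2 + |3|·3^3
  = 3 + 3 + 27 + 81 = 114.
This bounds M(r) := max_{|z|=r} |p(z)| from above; equality holds iff all terms c_k z^k can be made to align in phase at a single z on |z|=r.
Part (b). At z = 3 (real, on the circle |z| = r):
  p(3) = (-3)·3^0 + (1)·3^1 + (-3)·3^2 + (3)·3^3 = 54.
  |p(3)| = 54.
Check: |p(3)| = 54 ≤ 114 = M_tri(3). ✓ Equality does not hold at z = 3 (the coefficients have mixed signs, so the terms do not all align in phase there).

M_tri(3) = 114; |p(3)| = 54; equality at z=3: no.


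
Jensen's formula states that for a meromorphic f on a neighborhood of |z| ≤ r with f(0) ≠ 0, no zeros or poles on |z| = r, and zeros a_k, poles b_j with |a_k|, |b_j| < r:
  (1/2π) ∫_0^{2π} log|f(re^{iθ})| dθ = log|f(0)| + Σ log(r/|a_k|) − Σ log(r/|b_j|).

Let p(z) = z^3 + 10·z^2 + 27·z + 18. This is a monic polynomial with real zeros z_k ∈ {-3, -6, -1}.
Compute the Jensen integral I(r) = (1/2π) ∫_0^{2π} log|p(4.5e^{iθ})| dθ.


Zeros: -6, -3, -1; r = 4.5.
Inside |z| < r: -3, -1. Outside (|z| ≥ r): -6.
p(0) = 18, so log|p(0)| = log(18) = 2.8904.
Apply Jensen: I(r) = log|p(0)| + Σ_k log(r/|z_k|), summed over zeros inside |z| < r.
  log(r/|z_k|) for z_k = -3: log(4.5/3) = 0.4055
  log(r/|z_k|) for z_k = -1: log(4.5/1) = 1.5041
  Outside zeros (-6) contribute nothing to the Jensen sum.
Sum over inside zeros: 1.9095.
I(r) = log|p(0)| + (inside sum) = 2.8904 + 1.9095 = 4.7999.
Note: since some zeros are outside |z| ≤ r, the simplified n·log(r) form does NOT apply — only the inside zeros contribute.

I(r) ≈ 4.7999.


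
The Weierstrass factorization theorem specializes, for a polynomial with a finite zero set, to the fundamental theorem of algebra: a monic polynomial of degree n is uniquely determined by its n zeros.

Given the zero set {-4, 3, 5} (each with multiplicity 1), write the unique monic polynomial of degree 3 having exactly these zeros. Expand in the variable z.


The polynomial is p(z) = ∏_{α ∈ S} (z − α), where S = {-4, 3, 5}.
Expanding the product yields: p(z) = z^3 -4·z^2 -17·z + 60.
The resulting polynomial has degree 3 and real coefficients as required.

p(z) = z^3 -4·z^2 -17·z + 60.


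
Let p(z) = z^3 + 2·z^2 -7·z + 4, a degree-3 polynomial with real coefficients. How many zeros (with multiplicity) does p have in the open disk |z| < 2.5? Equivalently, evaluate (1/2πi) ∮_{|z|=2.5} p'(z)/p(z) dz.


The zeros of p are: 1, 1, -4.
Their magnitudes are: 1, 1, 4.
Zeros with |z| < R = 2.5: 1, 1.
Count = 2.
By the argument principle, (1/2πi) ∮_{|z|=R} p'(z)/p(z) dz equals exactly this count.

Number of zeros inside |z| < 2.5: 2.


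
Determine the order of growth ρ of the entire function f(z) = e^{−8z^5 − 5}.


|e^{−8z^5 − 5}| = e^{Re(-8·z^5) + -5} ≤ e^{8|z|^5 + -5} = e^{8r^5 + -5} on |z| = r, so ρ ≤ 5. Choosing z on |z|=r so that -8·z^5 is real positive (always possible by picking arg z appropriately) gives |f(z)| = e^{8r^5 + -5}, matching the bound. The additive constant -5 does not affect log log M(r) ~ 5·log r. Hence ρ = 5.
Therefore ρ = 5.

Order ρ = 5.


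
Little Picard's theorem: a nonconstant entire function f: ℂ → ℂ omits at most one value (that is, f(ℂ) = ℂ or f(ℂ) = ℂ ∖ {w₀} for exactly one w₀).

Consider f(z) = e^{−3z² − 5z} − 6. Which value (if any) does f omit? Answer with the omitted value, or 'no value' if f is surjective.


Little Picard bounds the complement of f(ℂ) to at most one point.
The exponent g(z) = −3z² − 5z is a nonconstant polynomial, hence surjective onto ℂ. So e^{g(z)} takes every value in {e^w : w ∈ ℂ} = ℂ ∖ {0}. Adding -6 shifts the range to ℂ ∖ {-6}. f omits exactly -6.

Omitted value: -6.


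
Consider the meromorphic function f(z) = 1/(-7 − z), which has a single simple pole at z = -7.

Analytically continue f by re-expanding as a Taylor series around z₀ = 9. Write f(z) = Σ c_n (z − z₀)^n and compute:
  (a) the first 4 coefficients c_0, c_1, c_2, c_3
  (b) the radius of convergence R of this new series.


Let w = z − z₀, so z = z₀ + w.
Then -7 − z = -7 − (z₀ + w) = (-7 − z₀) − w = -16 − w.
f(z) = 1/(-16 − w) = (1/(-16)) · 1/(1 − w/(-16)) = Σ_{n≥0} w^n / (-16)^(n+1).
So c_n = 1/(-16)^(n+1):
  c_0 = 1/(-16)^1 = -1/16.
  c_1 = 1/(-16)^2 = 1/256.
  c_2 = 1/(-16)^3 = -1/4096.
  c_3 = 1/(-16)^4 = 1/65536.
The series is valid for |w/d| < 1, i.e. |z − z₀| < |d|.
Radius of convergence: R = |-7 − z₀| = |-16| = 16 (distance from z₀ to the singularity z = -7).

c_0 = -1/16, c_1 = 1/256, c_2 = -1/4096, c_3 = 1/65536; R = 16.


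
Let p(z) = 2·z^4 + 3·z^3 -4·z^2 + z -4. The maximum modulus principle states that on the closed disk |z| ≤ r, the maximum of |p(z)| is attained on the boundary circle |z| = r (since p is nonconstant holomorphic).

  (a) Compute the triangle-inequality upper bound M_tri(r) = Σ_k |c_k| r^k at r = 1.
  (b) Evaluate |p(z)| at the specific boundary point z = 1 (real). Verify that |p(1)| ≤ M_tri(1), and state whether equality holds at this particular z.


Coefficients: c_0 = -4, c_1 = 1, c_2 = -4, c_3 = 3, c_4 = 2. Radius r = 1.
Part (a). Triangle bound: M_tri(r) = Σ_k |c_k| r^k
  = |-4|·1^0 + |1|·1^1 + |-4|·1^2 + |3|·1^3 + |2|·1^4
  = 4 + 1 + 4 + 3 + 2 = 14.
This bounds M(r) := max_{|z|=r} |p(z)| from above; equality holds iff all terms c_k z^k can be made to align in phase at a single z on |z|=r.
Part (b). At z = 1 (real, on the circle |z| = r):
  p(1) = (-4)·1^0 + (1)·1^1 + (-4)·1^2 + (3)·1^3 + (2)·1^4 = -2.
  |p(1)| = 2.
Check: |p(1)| = 2 ≤ 14 = M_tri(1). ✓ Equality does not hold at z = 1 (the coefficients have mixed signs, so the terms do not all align in phase there).

M_tri(1) = 14; |p(1)| = 2; equality at z=1: no.


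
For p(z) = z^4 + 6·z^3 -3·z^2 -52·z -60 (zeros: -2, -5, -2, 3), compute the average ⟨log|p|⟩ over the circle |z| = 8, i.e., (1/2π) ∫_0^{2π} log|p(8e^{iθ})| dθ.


Zeros: -5, -2, -2, 3; r = 8.
Inside |z| < r: -5, -2, -2, 3. Outside (|z| ≥ r): ∅.
p(0) = -60, so log|p(0)| = log(60) = 4.0943.
Apply Jensen: I(r) = log|p(0)| + Σ_k log(r/|z_k|), summed over zeros inside |z| < r.
  log(r/|z_k|) for z_k = -2: log(8/2) = 1.3863
  log(r/|z_k|) for z_k = -5: log(8/5) = 0.4700
  log(r/|z_k|) for z_k = -2: log(8/2) = 1.3863
  log(r/|z_k|) for z_k = 3: log(8/3) = 0.9808
Sum over inside zeros: 4.2234.
I(r) = log|p(0)| + (inside sum) = 4.0943 + 4.2234 = 8.3178.
Closed form (all zeros inside, monic): I(r) = n·log(r) = 4·log(8) = 8.3178. ✓

I(r) ≈ 8.3178.


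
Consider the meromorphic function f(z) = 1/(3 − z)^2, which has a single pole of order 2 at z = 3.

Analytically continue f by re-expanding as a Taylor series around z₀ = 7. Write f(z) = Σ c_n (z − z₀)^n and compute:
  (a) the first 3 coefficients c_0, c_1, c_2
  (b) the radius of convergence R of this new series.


Let w = z − z₀, so z = z₀ + w.
Then 3 − z = 3 − (z₀ + w) = (3 − z₀) − w = -4 − w.
f(z) = 1/(-4 − w)^2 = (1/(-4)^2) · (1 − w/(-4))^{−2}.
By the binomial series (1−u)^{−2} = Σ_{n≥0} C(n+1, 1) u^n for |u|<1, with u = w/(-4):
  c_n = C(n+1, 1) / (-4)^(n+2).
  c_0 = 1/(-4)^2 = 1/16.
  c_1 = 2/(-4)^3 = -1/32.
  c_2 = 3/(-4)^4 = 3/256.
The series is valid for |w/d| < 1, i.e. |z − z₀| < |d|.
Radius of convergence: R = |3 − z₀| = |-4| = 4 (distance from z₀ to the singularity z = 3).

c_0 = 1/16, c_1 = -1/32, c_2 = 3/256; R = 4.


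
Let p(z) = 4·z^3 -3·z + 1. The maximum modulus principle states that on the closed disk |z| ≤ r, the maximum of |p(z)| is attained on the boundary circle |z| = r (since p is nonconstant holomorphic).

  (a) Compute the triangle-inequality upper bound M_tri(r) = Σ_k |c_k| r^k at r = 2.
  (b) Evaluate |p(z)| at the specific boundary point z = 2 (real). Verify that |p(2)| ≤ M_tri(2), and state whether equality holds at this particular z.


Coefficients: c_0 = 1, c_1 = -3, c_2 = 0, c_3 = 4. Radius r = 2.
Part (a). Triangle bound: M_tri(r) = Σ_k |c_k| r^k
  = |1|·2^0 + |-3|·2^1 + |0|·2^2 + |4|·2^3
  = 1 + 6 + 0 + 32 = 39.
This bounds M(r) := max_{|z|=r} |p(z)| from above; equality holds iff all terms c_k z^k can be made to align in phase at a single z on |z|=r.
Part (b). At z = 2 (real, on the circle |z| = r):
  p(2) = (1)·2^0 + (-3)·2^1 + (0)·2^2 + (4)·2^3 = 27.
  |p(2)| = 27.
Check: |p(2)| = 27 ≤ 39 = M_tri(2). ✓ Equality does not hold at z = 2 (the coefficients have mixed signs, so the terms do not all align in phase there).

M_tri(2) = 39; |p(2)| = 27; equality at z=2: no.


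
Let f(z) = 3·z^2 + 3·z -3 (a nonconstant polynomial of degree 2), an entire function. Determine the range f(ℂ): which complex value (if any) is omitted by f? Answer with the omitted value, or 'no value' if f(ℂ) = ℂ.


Little Picard bounds the complement of f(ℂ) to at most one point.
For every w ∈ ℂ, the equation p(z) − w = 0 is a nonconstant polynomial in z and hence has at least one root by the fundamental theorem of algebra. So p is surjective onto ℂ, omitting no value.

Omitted value: no value.


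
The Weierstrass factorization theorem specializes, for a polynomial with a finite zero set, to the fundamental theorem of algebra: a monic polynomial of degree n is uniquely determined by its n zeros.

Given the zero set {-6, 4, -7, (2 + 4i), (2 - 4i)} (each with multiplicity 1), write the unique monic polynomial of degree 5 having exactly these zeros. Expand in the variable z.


The polynomial is p(z) = ∏_{α ∈ S} (z − α), where S = {-6, 4, -7, (2 + 4i), (2 - 4i)}.
Expanding the product yields: p(z) = z^5 + 5·z^4 -26·z^3 + 52·z^2 + 472·z -3360.
Note conjugate pairs combine to real quadratics: (z − (2+4i))(z − (2−4i)) = z² − 4z + 20.
The resulting polynomial has degree 5 and real coefficients as required.

p(z) = z^5 + 5·z^4 -26·z^3 + 52·z^2 + 472·z -3360.


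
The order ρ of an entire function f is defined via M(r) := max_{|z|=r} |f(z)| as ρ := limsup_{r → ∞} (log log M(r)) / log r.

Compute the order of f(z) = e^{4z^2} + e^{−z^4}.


Each summand is entire of order 2 and 4 respectively (as in the single-exponential case). The order of a sum is at most the max of the orders, so ρ ≤ 4. For the lower bound: on |z|=r choose arg z so that -1z^4 is real positive; then |e^{-1z^4}| = e^{1r^4} while |e^{4z^2}| ≤ e^{4r^2} = o(e^{1r^4}). So |f| ≥ e^{1r^4}(1 − o(1)) and ρ ≥ 4. Hence ρ = max(2, 4) = 4.
Therefore ρ = 4.

Order ρ = 4.


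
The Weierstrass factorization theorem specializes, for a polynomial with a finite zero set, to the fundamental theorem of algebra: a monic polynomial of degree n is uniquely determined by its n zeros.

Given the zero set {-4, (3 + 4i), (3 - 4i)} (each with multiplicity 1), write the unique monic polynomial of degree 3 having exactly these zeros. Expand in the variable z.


The polynomial is p(z) = ∏_{α ∈ S} (z − α), where S = {-4, (3 + 4i), (3 - 4i)}.
Expanding the product yields: p(z) = z^3 -2·z^2 + z + 100.
Note conjugate pairs combine to real quadratics: (z − (3+4i))(z − (3−4i)) = z² − 6z + 25.
The resulting polynomial has degree 3 and real coefficients as required.

p(z) = z^3 -2·z^2 + z + 100.


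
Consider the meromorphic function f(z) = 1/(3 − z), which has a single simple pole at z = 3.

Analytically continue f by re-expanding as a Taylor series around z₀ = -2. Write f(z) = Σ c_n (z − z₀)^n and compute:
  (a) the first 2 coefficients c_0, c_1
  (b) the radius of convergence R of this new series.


Let w = z − z₀, so z = z₀ + w.
Then 3 − z = 3 − (z₀ + w) = (3 − z₀) − w = 5 − w.
f(z) = 1/(5 − w) = (1/(5)) · 1/(1 − w/(5)) = Σ_{n≥0} w^n / (5)^(n+1).
So c_n = 1/(5)^(n+1):
  c_0 = 1/(5)^1 = 1/5.
  c_1 = 1/(5)^2 = 1/25.
The series is valid for |w/d| < 1, i.e. |z − z₀| < |d|.
Radius of convergence: R = |3 − z₀| = |5| = 5 (distance from z₀ to the singularity z = 3).

c_0 = 1/5, c_1 = 1/25; R = 5.
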